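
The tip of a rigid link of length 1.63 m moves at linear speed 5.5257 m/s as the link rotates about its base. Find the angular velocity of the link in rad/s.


omega = v / L = 5.5257 / 1.63 = 3.3900

3.3900 rad/s


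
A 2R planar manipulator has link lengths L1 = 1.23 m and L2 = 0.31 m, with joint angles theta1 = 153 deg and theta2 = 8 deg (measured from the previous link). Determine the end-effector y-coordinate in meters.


y = L1*sin(th1) + L2*sin(th1+th2) = 1.23*sin(153 deg) + 0.31*sin(161 deg) = 0.6593

0.6593 m


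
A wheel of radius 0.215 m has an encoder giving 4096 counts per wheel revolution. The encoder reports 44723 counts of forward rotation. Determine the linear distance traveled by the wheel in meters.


revs = 44723/4096 = 10.918701
d = revs * 2*pi*r = 10.918701 * 2*pi*0.215 = 14.7499

14.7499 m


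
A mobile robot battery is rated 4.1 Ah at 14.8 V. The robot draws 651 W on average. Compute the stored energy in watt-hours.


E = capacity * V = 4.1*14.8 = 60.6800

60.6800 Wh


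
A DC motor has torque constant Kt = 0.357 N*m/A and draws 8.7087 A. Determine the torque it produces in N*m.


tau = Kt * I = 0.357*8.7087 = 3.1090

3.1090 N*m


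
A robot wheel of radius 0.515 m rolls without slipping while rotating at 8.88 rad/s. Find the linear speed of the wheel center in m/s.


v = omega * r = 8.88 * 0.515 = 4.5732

4.5732 m/s


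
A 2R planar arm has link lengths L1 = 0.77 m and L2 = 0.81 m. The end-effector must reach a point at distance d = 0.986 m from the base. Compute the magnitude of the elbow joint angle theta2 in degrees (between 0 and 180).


cos(th2) = (d^2 - L1^2 - L2^2)/(2*L1*L2) = (0.986^2 - 0.77^2 - 0.81^2)/(2*0.77*0.81) = -0.22190476
th2 = acos(-0.22190476) = 102.8209 deg

102.8209 degrees


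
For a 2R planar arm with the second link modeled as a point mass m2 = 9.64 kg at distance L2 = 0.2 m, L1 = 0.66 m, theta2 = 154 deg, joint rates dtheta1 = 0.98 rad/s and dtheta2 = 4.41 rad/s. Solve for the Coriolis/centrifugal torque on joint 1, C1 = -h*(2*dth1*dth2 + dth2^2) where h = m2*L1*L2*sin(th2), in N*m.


h = m2*L1*L2*sin(th2) = 9.64*0.66*0.2*sin(154 deg) = 0.557819
C1 = -h*(2*0.98*4.41 + 4.41^2) = -0.557819*28.0917 = -15.6701

-15.6701 N*m


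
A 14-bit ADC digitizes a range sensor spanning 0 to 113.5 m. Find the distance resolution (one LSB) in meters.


res = range / 2^n = 113.5/2^14 = 113.5/16384 = 0.0069

0.0069 m


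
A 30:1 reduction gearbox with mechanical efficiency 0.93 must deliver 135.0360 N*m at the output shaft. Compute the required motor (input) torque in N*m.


tau_in = tau_out / (N * eta) = 135.0360 / (30 * 0.93) = 4.8400

4.8400 N*m


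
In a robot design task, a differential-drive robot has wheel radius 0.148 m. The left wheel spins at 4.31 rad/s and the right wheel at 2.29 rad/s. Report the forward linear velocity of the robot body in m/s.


v = r*(wR + wL)/2 = 0.148*(2.29 + 4.31)/2 = 0.4884

0.4884 m/s


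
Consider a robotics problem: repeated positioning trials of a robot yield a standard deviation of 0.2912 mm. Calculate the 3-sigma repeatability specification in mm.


repeatability = 3*sigma = 3*0.2912 = 0.8736

0.8736 mm


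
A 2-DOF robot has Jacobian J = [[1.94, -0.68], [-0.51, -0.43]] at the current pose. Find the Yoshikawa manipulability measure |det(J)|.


det(J) = 1.94*-0.43 - (-0.68)*(-0.51) = -1.1810
|det(J)| = 1.1810

1.1810


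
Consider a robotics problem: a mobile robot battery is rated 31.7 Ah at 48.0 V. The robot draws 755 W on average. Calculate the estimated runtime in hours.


E = 31.7*48.0 = 1521.6000 Wh
t = E/P = 1521.6000/755 = 2.0154

2.0154 hours


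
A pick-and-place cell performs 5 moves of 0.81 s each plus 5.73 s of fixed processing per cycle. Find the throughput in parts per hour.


T_cycle = 5*0.81 + 5.73 = 9.7800 s
rate = 3600/T = 368.0982

368.0982 parts/hour


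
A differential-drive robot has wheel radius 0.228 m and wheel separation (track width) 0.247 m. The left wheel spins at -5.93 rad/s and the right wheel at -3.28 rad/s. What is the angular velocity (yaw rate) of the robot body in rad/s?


omega = r*(wR - wL)/L = 0.228*(-3.28 - (-5.93))/0.247 = 2.4462

2.4462 rad/s


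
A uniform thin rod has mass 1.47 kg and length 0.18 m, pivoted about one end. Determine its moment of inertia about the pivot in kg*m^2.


I = (1/3)*m*L^2 = (1/3)*1.47*0.18^2 = 0.0159

0.0159 kg*m^2


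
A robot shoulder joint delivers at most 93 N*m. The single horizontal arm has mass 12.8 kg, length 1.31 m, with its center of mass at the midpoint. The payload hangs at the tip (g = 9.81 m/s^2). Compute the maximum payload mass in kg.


tau_arm = m_arm*g*(L/2) = 12.8*9.81*1.31/2 = 82.2470 N*m
tau_payload = tau_max - tau_arm = 93 - 82.2470 = 10.7530
m_payload = tau_payload / (g*L) = 10.7530 / (9.81*1.31) = 0.8367

0.8367 kg


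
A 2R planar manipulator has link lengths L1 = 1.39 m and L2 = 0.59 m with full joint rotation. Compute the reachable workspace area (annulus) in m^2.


r_max = L1 + L2 = 1.9800, r_min = |L1 - L2| = 0.8000
A = pi*(r_max^2 - r_min^2) = pi*(3.9204 - 0.6400) = 10.3057

10.3057 m^2


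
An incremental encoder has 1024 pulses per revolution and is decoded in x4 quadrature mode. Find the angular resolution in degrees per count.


resolution = 360 / (PPR * 4) = 360 / 4096 = 0.0879

0.0879 degrees


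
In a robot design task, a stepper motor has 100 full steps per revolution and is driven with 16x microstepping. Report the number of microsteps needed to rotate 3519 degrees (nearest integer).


step_size = 360/(100*16) = 360/1600 = 0.225000 deg
n = 3519/(360/1600) = 3519*1600/360 = 15640

15640 steps


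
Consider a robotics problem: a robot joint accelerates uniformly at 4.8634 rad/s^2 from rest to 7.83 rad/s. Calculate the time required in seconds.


t = delta_omega / alpha = 7.83 / 4.8634 = 1.6100

1.6100 s


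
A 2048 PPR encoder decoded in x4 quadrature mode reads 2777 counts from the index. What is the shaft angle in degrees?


angle = counts * 360 / (PPR*4) = 2777 * 360 / 8192 = 122.0361

122.0361 degrees


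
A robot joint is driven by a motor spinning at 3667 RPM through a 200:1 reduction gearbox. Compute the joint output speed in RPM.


omega_joint = omega_motor / N = 3667 / 200 = 18.3350

18.3350 RPM


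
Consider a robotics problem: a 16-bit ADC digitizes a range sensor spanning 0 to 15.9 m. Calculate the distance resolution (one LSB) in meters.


res = range / 2^n = 15.9/2^16 = 15.9/65536 = 2.4261e-04

2.4261e-04 m


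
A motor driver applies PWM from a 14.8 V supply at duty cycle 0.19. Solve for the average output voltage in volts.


V_avg = V_supply * D = 14.8*0.19 = 2.8120

2.8120 V


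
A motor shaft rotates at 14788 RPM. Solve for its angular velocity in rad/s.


omega = 14788 * 2*pi/60 = 1548.5957

1548.5957 rad/s


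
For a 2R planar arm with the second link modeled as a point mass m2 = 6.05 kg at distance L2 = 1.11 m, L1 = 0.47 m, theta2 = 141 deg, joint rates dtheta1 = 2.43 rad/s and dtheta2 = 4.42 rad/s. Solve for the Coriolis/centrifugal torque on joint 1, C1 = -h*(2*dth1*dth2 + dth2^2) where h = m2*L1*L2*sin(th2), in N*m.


h = m2*L1*L2*sin(th2) = 6.05*0.47*1.11*sin(141 deg) = 1.986315
C1 = -h*(2*2.43*4.42 + 4.42^2) = -1.986315*41.0176 = -81.4739

-81.4739 N*m


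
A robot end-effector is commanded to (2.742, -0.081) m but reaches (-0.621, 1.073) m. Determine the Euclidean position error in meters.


dx = -0.621 - (2.742) = -3.3630, dy = 1.073 - (-0.081) = 1.1540
err = sqrt(11.309769 + 1.331716) = 3.5555

3.5555 m


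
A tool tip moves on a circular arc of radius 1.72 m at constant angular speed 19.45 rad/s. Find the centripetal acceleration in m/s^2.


a_c = omega^2 * r = 19.45^2 * 1.72 = 650.6803

650.6803 m/s^2


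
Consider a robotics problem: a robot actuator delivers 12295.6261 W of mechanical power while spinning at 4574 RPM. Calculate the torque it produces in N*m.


omega = 4574 * 2*pi/60 = 478.988160 rad/s
tau = P / omega = 12295.6261 / 478.988160 = 25.6700

25.6700 N*m


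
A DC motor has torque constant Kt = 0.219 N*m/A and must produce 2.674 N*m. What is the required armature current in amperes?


I = tau / Kt = 2.674/0.219 = 12.2100

12.2100 A


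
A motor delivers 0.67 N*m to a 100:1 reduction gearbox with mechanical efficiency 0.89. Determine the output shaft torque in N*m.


tau_out = tau_in * N * eta = 0.67 * 100 * 0.89 = 59.6300

59.6300 N*m


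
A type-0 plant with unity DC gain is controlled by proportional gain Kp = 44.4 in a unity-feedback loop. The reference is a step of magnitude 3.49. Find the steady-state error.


e_ss = R/(1 + Kp) = 3.49/(1 + 44.4) = 3.49/45.4000 = 0.0769

0.0769


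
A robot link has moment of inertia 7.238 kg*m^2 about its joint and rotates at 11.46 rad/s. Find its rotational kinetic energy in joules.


KE = (1/2)*I*omega^2 = 0.5*7.238*11.46^2 = 475.2891

475.2891 J


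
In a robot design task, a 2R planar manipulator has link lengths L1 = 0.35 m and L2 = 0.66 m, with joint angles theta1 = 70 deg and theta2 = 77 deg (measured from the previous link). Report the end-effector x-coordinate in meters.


x = L1*cos(th1) + L2*cos(th1+th2) = 0.35*cos(70 deg) + 0.66*cos(147 deg) = -0.4338

-0.4338 m


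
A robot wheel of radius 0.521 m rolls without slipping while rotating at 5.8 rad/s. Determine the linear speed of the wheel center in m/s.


v = omega * r = 5.8 * 0.521 = 3.0218

3.0218 m/s


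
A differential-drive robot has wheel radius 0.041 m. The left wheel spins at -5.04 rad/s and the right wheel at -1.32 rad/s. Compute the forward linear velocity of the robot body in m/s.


v = r*(wR + wL)/2 = 0.041*(-1.32 + -5.04)/2 = -0.1304

-0.1304 m/s


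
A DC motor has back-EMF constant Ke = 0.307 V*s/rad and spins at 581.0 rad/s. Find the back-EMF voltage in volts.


V_emf = Ke * omega = 0.307*581.0 = 178.3670

178.3670 V


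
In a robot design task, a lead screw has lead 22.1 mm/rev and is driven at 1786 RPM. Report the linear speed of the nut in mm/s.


v = lead * (RPM/60) = 22.1*1786/60 = 657.8433

657.8433 mm/s


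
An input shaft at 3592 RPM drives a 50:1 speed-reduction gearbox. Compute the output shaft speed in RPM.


omega_out = omega_in / N = 3592 / 50 = 71.8400

71.8400 RPM


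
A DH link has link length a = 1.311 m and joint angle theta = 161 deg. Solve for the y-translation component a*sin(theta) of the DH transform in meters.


a*sin(theta) = 1.311*sin(161 deg) = 0.4268

0.4268 m


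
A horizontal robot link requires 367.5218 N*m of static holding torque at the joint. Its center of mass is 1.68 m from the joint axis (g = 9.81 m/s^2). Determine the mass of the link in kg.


m = tau / (g*L) = 367.5218 / (9.81 * 1.68) = 22.3000

22.3000 kg


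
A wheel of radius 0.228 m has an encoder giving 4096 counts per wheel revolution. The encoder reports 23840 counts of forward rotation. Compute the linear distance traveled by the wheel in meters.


revs = 23840/4096 = 5.820312
d = revs * 2*pi*r = 5.820312 * 2*pi*0.228 = 8.3380

8.3380 m


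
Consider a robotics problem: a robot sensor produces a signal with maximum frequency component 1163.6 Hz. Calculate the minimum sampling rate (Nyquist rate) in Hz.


f_s,min = 2*f_max = 2*1163.6 = 2327.2000

2327.2000 Hz


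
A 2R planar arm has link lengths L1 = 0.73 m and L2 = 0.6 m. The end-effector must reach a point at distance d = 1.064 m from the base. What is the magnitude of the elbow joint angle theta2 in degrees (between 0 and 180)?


cos(th2) = (d^2 - L1^2 - L2^2)/(2*L1*L2) = (1.064^2 - 0.73^2 - 0.6^2)/(2*0.73*0.6) = 0.27305479
th2 = acos(0.27305479) = 74.1539 deg

74.1539 degrees


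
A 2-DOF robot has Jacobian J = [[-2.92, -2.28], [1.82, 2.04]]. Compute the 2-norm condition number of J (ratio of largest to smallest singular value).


JJ^T eigenvalues: trace(JJ^T) = 21.1988, det(JJ^T) = det(J)^2 = 3.26597184
s_max^2 = (21.1988 + sqrt(436.32523408))/2 = 21.04359975
s_min^2 = (21.1988 - sqrt(436.32523408))/2 = 0.15520025
kappa = s_max/s_min = sqrt(21.04359975/0.15520025) = 11.6443

11.6443


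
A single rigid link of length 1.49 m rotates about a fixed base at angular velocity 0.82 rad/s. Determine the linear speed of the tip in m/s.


v = L*omega = 1.49 * 0.82 = 1.2218

1.2218 m/s


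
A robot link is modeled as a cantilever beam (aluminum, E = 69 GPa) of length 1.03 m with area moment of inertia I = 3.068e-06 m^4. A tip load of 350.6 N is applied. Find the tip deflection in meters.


delta = F*L^3/(3*E*I) = 350.6*1.03^3/(3*6.900e+10*3.068e-06)
      = 383.1100862/635076 = 6.0325e-04

6.0325e-04 m


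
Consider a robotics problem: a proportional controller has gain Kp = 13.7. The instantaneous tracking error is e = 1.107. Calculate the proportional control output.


u_P = Kp * e = 13.7 * 1.107 = 15.1659

15.1659


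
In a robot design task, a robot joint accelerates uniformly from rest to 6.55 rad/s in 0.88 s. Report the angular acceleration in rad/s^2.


alpha = delta_omega / t = 6.55 / 0.88 = 7.4432

7.4432 rad/s^2


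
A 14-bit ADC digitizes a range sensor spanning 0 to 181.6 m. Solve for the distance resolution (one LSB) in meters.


res = range / 2^n = 181.6/2^14 = 181.6/16384 = 0.0111

0.0111 m


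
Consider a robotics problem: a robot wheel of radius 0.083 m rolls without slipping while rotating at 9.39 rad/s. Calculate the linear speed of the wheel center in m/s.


v = omega * r = 9.39 * 0.083 = 0.7794

0.7794 m/s


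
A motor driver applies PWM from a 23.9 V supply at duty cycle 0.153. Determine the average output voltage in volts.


V_avg = V_supply * D = 23.9*0.153 = 3.6567

3.6567 V


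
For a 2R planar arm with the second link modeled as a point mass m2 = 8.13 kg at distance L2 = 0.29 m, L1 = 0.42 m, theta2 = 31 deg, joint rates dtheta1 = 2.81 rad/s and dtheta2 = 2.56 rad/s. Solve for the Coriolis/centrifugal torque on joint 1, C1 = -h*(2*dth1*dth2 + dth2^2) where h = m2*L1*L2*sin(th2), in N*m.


h = m2*L1*L2*sin(th2) = 8.13*0.42*0.29*sin(31 deg) = 0.510008
C1 = -h*(2*2.81*2.56 + 2.56^2) = -0.510008*20.9408 = -10.6800

-10.6800 N*m


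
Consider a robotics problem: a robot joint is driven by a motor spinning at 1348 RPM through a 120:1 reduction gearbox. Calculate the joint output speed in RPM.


omega_joint = omega_motor / N = 1348 / 120 = 11.2333

11.2333 RPM


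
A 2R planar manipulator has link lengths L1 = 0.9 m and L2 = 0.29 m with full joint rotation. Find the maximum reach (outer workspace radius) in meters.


r_max = L1 + L2 = 0.9 + 0.29 = 1.1900

1.1900 m


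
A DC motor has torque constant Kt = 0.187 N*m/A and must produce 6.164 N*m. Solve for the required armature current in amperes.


I = tau / Kt = 6.164/0.187 = 32.9626

32.9626 A


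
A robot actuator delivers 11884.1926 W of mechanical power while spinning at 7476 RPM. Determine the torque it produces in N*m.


omega = 7476 * 2*pi/60 = 782.884889 rad/s
tau = P / omega = 11884.1926 / 782.884889 = 15.1800

15.1800 N*m


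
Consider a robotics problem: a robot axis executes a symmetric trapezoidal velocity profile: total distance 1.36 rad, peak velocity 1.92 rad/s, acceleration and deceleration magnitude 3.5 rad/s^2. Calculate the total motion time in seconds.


t_acc = v/a = 1.92/3.5 = 0.548571 s
d_acc = v^2/(2a) = 0.526629 rad (each ramp)
d_cruise = 1.36 - 2*0.526629 = 0.306742 rad
t_cruise = 0.306742/1.92 = 0.159761 s
t_total = 2*0.548571 + 0.159761 = 1.2569

1.2569 s


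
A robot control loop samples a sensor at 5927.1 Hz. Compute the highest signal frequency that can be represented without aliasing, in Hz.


f_max = f_s/2 = 5927.1/2 = 2963.5500

2963.5500 Hz


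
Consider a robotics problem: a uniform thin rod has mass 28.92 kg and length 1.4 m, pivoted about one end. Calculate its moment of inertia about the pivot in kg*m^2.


I = (1/3)*m*L^2 = (1/3)*28.92*1.4^2 = 18.8944

18.8944 kg*m^2


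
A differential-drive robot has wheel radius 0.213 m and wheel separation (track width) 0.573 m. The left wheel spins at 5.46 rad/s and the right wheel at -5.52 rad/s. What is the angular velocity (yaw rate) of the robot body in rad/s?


omega = r*(wR - wL)/L = 0.213*(-5.52 - (5.46))/0.573 = -4.0816

-4.0816 rad/s


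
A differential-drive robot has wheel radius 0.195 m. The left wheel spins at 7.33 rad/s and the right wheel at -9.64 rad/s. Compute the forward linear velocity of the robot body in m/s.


v = r*(wR + wL)/2 = 0.195*(-9.64 + 7.33)/2 = -0.2252

-0.2252 m/s


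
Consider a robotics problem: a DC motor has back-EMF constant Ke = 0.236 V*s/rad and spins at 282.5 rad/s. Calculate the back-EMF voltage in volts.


V_emf = Ke * omega = 0.236*282.5 = 66.6700

66.6700 V


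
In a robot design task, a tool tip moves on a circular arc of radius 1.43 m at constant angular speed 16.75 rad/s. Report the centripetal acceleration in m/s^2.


a_c = omega^2 * r = 16.75^2 * 1.43 = 401.2044

401.2044 m/s^2


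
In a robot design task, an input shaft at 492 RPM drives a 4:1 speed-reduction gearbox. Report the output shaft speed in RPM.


omega_out = omega_in / N = 492 / 4 = 123.0000

123.0000 RPM


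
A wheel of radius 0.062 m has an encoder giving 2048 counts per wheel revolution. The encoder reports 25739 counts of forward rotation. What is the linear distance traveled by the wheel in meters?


revs = 25739/2048 = 12.567871
d = revs * 2*pi*r = 12.567871 * 2*pi*0.062 = 4.8959

4.8959 m


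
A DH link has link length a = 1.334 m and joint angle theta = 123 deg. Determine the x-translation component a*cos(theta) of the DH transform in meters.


a*cos(theta) = 1.334*cos(123 deg) = -0.7265

-0.7265 m


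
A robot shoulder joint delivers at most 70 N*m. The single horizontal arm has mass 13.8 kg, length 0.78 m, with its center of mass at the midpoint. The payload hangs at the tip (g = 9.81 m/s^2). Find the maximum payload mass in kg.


tau_arm = m_arm*g*(L/2) = 13.8*9.81*0.78/2 = 52.7974 N*m
tau_payload = tau_max - tau_arm = 70 - 52.7974 = 17.2026
m_payload = tau_payload / (g*L) = 17.2026 / (9.81*0.78) = 2.2482

2.2482 kg


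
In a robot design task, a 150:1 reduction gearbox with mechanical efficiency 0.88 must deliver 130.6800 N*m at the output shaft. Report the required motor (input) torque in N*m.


tau_in = tau_out / (N * eta) = 130.6800 / (150 * 0.88) = 0.9900

0.9900 N*m


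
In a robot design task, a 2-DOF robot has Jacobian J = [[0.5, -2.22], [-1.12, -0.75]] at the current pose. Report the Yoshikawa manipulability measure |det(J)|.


det(J) = 0.5*-0.75 - (-2.22)*(-1.12) = -2.8614
|det(J)| = 2.8614

2.8614


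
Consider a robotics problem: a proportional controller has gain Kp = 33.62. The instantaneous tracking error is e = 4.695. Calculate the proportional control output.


u_P = Kp * e = 33.62 * 4.695 = 157.8459

157.8459


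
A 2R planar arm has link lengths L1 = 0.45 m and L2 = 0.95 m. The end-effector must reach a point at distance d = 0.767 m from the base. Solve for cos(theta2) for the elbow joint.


cos(th2) = (d^2 - L1^2 - L2^2)/(2*L1*L2) = (0.767^2 - 0.45^2 - 0.95^2)/(2*0.45*0.95) = -0.6043

-0.6043


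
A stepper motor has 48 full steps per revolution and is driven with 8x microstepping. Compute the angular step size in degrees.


step = 360/(48*8) = 360/384 = 0.9375

0.9375 degrees


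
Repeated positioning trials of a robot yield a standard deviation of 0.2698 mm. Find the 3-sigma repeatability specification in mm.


repeatability = 3*sigma = 3*0.2698 = 0.8094

0.8094 mm


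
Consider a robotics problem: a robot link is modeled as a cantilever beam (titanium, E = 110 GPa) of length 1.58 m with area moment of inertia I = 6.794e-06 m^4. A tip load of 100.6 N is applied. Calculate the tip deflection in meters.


delta = F*L^3/(3*E*I) = 100.6*1.58^3/(3*1.100e+11*6.794e-06)
      = 396.7977872/2242020 = 1.7698e-04

1.7698e-04 m


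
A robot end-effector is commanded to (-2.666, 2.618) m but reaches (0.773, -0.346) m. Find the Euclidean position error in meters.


dx = 0.773 - (-2.666) = 3.4390, dy = -0.346 - (2.618) = -2.9640
err = sqrt(11.826721 + 8.785296) = 4.5400

4.5400 m


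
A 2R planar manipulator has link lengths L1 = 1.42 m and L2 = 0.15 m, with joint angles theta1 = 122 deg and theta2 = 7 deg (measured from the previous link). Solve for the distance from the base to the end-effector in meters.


x = L1*cos(th1) + L2*cos(th1+th2) = -0.846883
y = L1*sin(th1) + L2*sin(th1+th2) = 1.320800
d = sqrt(x^2 + y^2) = sqrt(0.717211 + 1.744513) = 1.5690

1.5690 m


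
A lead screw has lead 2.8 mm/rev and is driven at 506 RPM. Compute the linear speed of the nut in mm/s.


v = lead * (RPM/60) = 2.8*506/60 = 23.6133

23.6133 mm/s


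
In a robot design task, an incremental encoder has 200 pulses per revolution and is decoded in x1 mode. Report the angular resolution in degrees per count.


resolution = 360 / (PPR * 1) = 360 / 200 = 1.8000

1.8000 degrees


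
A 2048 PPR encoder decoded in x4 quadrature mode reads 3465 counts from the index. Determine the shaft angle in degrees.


angle = counts * 360 / (PPR*4) = 3465 * 360 / 8192 = 152.2705

152.2705 degrees


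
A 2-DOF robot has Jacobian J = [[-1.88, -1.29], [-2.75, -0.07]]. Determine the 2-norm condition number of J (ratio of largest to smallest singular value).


JJ^T eigenvalues: trace(JJ^T) = 12.7659, det(JJ^T) = det(J)^2 = 11.66837281
s_max^2 = (12.7659 + sqrt(116.29471157))/2 = 11.77495129
s_min^2 = (12.7659 - sqrt(116.29471157))/2 = 0.99094871
kappa = s_max/s_min = sqrt(11.77495129/0.99094871) = 3.4471

3.4471


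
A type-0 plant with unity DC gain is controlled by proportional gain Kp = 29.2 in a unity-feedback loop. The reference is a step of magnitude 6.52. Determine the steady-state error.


e_ss = R/(1 + Kp) = 6.52/(1 + 29.2) = 6.52/30.2000 = 0.2159

0.2159


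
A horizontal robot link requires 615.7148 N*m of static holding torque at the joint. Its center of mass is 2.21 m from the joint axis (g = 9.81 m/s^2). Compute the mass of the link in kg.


m = tau / (g*L) = 615.7148 / (9.81 * 2.21) = 28.4000

28.4000 kg


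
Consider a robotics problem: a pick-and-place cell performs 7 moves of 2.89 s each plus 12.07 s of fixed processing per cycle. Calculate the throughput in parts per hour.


T_cycle = 7*2.89 + 12.07 = 32.3000 s
rate = 3600/T = 111.4551

111.4551 parts/hour


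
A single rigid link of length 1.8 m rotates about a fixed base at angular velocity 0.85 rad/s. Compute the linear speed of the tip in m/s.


v = L*omega = 1.8 * 0.85 = 1.5300

1.5300 m/s


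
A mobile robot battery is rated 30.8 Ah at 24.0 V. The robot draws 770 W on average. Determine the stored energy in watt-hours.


E = capacity * V = 30.8*24.0 = 739.2000

739.2000 Wh


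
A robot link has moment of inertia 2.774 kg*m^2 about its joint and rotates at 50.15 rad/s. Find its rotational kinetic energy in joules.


KE = (1/2)*I*omega^2 = 0.5*2.774*50.15^2 = 3488.3362

3488.3362 J


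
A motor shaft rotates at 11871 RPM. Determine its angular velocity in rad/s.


omega = 11871 * 2*pi/60 = 1243.1282

1243.1282 rad/s


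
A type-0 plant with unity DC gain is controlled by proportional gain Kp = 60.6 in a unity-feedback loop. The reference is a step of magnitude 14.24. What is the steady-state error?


e_ss = R/(1 + Kp) = 14.24/(1 + 60.6) = 14.24/61.6000 = 0.2312

0.2312


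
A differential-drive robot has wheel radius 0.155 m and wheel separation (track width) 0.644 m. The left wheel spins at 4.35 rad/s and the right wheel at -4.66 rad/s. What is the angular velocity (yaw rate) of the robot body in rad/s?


omega = r*(wR - wL)/L = 0.155*(-4.66 - (4.35))/0.644 = -2.1686

-2.1686 rad/s


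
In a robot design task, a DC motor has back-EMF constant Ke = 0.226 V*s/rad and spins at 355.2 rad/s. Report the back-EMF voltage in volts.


V_emf = Ke * omega = 0.226*355.2 = 80.2752

80.2752 V


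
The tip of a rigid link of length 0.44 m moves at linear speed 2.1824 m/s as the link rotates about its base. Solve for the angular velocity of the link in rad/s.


omega = v / L = 2.1824 / 0.44 = 4.9600

4.9600 rad/s


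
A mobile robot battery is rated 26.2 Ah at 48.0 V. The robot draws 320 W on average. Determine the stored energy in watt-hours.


E = capacity * V = 26.2*48.0 = 1257.6000

1257.6000 Wh


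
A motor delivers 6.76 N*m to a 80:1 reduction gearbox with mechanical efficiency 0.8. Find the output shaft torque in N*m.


tau_out = tau_in * N * eta = 6.76 * 80 * 0.8 = 432.6400

432.6400 N*m


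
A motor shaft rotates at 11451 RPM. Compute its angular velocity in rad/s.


omega = 11451 * 2*pi/60 = 1199.1459

1199.1459 rad/s


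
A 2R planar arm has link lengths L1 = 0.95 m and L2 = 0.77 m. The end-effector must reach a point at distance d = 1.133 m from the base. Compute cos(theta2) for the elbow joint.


cos(th2) = (d^2 - L1^2 - L2^2)/(2*L1*L2) = (1.133^2 - 0.95^2 - 0.77^2)/(2*0.95*0.77) = -0.1447

-0.1447


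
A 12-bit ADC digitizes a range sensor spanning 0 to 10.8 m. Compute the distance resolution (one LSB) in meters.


res = range / 2^n = 10.8/2^12 = 10.8/4096 = 0.0026

0.0026 m


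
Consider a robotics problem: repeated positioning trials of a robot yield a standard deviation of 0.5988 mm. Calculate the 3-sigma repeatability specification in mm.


repeatability = 3*sigma = 3*0.5988 = 1.7964

1.7964 mm


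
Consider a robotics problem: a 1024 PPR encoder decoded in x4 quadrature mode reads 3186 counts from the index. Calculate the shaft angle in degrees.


angle = counts * 360 / (PPR*4) = 3186 * 360 / 4096 = 280.0195

280.0195 degrees


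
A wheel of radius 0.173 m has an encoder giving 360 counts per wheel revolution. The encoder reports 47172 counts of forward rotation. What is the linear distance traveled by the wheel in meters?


revs = 47172/360 = 131.033333
d = revs * 2*pi*r = 131.033333 * 2*pi*0.173 = 142.4321

142.4321 m


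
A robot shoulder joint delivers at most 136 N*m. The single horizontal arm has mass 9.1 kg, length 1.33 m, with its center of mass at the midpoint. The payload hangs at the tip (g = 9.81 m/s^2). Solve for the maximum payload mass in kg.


tau_arm = m_arm*g*(L/2) = 9.1*9.81*1.33/2 = 59.3652 N*m
tau_payload = tau_max - tau_arm = 136 - 59.3652 = 76.6348
m_payload = tau_payload / (g*L) = 76.6348 / (9.81*1.33) = 5.8736

5.8736 kg


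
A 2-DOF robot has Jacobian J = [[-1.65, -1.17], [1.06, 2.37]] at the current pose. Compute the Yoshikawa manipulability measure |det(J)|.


det(J) = -1.65*2.37 - (-1.17)*(1.06) = -2.6703
|det(J)| = 2.6703

2.6703


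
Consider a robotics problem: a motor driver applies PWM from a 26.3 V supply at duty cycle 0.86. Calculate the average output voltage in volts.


V_avg = V_supply * D = 26.3*0.86 = 22.6180

22.6180 V


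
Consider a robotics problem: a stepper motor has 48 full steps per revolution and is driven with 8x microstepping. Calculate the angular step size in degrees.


step = 360/(48*8) = 360/384 = 0.9375

0.9375 degrees


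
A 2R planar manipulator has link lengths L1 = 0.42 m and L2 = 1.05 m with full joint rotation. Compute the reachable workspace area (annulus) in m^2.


r_max = L1 + L2 = 1.4700, r_min = |L1 - L2| = 0.6300
A = pi*(r_max^2 - r_min^2) = pi*(2.1609 - 0.3969) = 5.5418

5.5418 m^2


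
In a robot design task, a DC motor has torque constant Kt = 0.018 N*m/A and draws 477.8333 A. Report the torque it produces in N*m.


tau = Kt * I = 0.018*477.8333 = 8.6010

8.6010 N*m


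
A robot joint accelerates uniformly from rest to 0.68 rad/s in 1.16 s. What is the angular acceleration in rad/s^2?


alpha = delta_omega / t = 0.68 / 1.16 = 0.5862

0.5862 rad/s^2


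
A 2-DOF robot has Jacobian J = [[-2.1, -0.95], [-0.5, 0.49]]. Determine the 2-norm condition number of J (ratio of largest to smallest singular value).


JJ^T eigenvalues: trace(JJ^T) = 5.8026, det(JJ^T) = det(J)^2 = 2.26201600
s_max^2 = (5.8026 + sqrt(24.62210276))/2 = 5.38233319
s_min^2 = (5.8026 - sqrt(24.62210276))/2 = 0.42026681
kappa = s_max/s_min = sqrt(5.38233319/0.42026681) = 3.5787

3.5787


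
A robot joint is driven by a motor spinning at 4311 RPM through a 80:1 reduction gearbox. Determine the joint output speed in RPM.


omega_joint = omega_motor / N = 4311 / 80 = 53.8875

53.8875 RPM


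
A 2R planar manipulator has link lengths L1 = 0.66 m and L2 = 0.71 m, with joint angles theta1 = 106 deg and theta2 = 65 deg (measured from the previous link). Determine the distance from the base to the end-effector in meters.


x = L1*cos(th1) + L2*cos(th1+th2) = -0.883179
y = L1*sin(th1) + L2*sin(th1+th2) = 0.745501
d = sqrt(x^2 + y^2) = sqrt(0.780005 + 0.555772) = 1.1558

1.1558 m


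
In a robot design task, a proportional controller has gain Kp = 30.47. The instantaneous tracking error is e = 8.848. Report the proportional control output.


u_P = Kp * e = 30.47 * 8.848 = 269.5986

269.5986


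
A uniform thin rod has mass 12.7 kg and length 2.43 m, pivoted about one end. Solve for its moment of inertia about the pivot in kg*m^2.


I = (1/3)*m*L^2 = (1/3)*12.7*2.43^2 = 24.9974

24.9974 kg*m^2


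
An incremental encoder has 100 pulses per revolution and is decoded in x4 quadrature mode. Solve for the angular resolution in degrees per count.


resolution = 360 / (PPR * 4) = 360 / 400 = 0.9000

0.9000 degrees


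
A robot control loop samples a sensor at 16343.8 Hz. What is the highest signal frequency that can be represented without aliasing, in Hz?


f_max = f_s/2 = 16343.8/2 = 8171.9000

8171.9000 Hz


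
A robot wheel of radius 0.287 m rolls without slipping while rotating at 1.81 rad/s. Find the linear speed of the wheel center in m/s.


v = omega * r = 1.81 * 0.287 = 0.5195

0.5195 m/s


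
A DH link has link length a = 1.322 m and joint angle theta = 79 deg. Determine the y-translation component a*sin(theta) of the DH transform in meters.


a*sin(theta) = 1.322*sin(79 deg) = 1.2977

1.2977 m


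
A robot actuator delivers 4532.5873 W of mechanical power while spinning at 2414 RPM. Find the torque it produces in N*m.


omega = 2414 * 2*pi/60 = 252.793489 rad/s
tau = P / omega = 4532.5873 / 252.793489 = 17.9300

17.9300 N*m


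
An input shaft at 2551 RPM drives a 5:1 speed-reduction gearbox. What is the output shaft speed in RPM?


omega_out = omega_in / N = 2551 / 5 = 510.2000

510.2000 RPM


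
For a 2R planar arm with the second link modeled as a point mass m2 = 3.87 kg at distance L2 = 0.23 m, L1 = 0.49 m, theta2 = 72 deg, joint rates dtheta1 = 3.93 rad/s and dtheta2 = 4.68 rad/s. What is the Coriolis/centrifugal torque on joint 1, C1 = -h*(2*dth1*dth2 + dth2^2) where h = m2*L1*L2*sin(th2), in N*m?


h = m2*L1*L2*sin(th2) = 3.87*0.49*0.23*sin(72 deg) = 0.414802
C1 = -h*(2*3.93*4.68 + 4.68^2) = -0.414802*58.6872 = -24.3436

-24.3436 N*m


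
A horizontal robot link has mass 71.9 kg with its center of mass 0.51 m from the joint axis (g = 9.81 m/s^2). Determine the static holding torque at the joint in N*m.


tau = m*g*L = 71.9 * 9.81 * 0.51 = 359.7229

359.7229 N*m


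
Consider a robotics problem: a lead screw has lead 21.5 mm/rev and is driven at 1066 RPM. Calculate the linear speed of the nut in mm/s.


v = lead * (RPM/60) = 21.5*1066/60 = 381.9833

381.9833 mm/s


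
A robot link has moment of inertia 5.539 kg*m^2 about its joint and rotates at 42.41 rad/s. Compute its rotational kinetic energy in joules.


KE = (1/2)*I*omega^2 = 0.5*5.539*42.41^2 = 4981.2451

4981.2451 J


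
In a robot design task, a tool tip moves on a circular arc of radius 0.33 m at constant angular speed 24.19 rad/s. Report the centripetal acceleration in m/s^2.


a_c = omega^2 * r = 24.19^2 * 0.33 = 193.1015

193.1015 m/s^2


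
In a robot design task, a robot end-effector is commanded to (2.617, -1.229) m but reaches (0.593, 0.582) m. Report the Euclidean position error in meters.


dx = 0.593 - (2.617) = -2.0240, dy = 0.582 - (-1.229) = 1.8110
err = sqrt(4.096576 + 3.279721) = 2.7159

2.7159 m


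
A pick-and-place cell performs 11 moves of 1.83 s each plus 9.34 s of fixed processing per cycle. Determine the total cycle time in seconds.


T = 11*1.83 + 9.34 = 29.4700

29.4700 s


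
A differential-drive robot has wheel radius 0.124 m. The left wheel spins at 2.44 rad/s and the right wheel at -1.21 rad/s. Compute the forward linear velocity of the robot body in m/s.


v = r*(wR + wL)/2 = 0.124*(-1.21 + 2.44)/2 = 0.0763

0.0763 m/s


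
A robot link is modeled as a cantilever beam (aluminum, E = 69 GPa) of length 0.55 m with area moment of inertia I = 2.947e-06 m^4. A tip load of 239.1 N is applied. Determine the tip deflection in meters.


delta = F*L^3/(3*E*I) = 239.1*0.55^3/(3*6.900e+10*2.947e-06)
      = 39.7802625/610029 = 6.5210e-05

6.5210e-05 m


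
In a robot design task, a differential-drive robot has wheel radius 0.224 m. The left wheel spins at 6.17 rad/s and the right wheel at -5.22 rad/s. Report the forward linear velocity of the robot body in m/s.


v = r*(wR + wL)/2 = 0.224*(-5.22 + 6.17)/2 = 0.1064

0.1064 m/s


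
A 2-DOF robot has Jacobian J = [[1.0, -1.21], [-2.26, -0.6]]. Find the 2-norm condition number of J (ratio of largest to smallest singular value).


JJ^T eigenvalues: trace(JJ^T) = 7.9317, det(JJ^T) = det(J)^2 = 11.11955716
s_max^2 = (7.9317 + sqrt(18.43363625))/2 = 6.11257054
s_min^2 = (7.9317 - sqrt(18.43363625))/2 = 1.81912946
kappa = s_max/s_min = sqrt(6.11257054/1.81912946) = 1.8331

1.8331


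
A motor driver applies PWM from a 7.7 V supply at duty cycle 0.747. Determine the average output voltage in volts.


V_avg = V_supply * D = 7.7*0.747 = 5.7519

5.7519 V


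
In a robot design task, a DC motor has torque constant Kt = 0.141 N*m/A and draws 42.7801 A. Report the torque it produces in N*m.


tau = Kt * I = 0.141*42.7801 = 6.0320

6.0320 N*m


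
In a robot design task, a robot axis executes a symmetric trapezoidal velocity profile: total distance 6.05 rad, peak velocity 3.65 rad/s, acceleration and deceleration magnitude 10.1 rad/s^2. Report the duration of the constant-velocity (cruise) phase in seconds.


t_acc = v/a = 0.361386 s, d_acc = v^2/(2a) = 0.659530 rad each
d_cruise = 6.05 - 2*0.659530 = 4.730940 rad
t_cruise = d_cruise/v = 4.730940/3.65 = 1.2961

1.2961 s


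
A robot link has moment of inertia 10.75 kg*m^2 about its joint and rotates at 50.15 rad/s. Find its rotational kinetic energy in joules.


KE = (1/2)*I*omega^2 = 0.5*10.75*50.15^2 = 13518.2459

13518.2459 J


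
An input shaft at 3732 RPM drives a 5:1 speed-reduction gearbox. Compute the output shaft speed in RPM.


omega_out = omega_in / N = 3732 / 5 = 746.4000

746.4000 RPM


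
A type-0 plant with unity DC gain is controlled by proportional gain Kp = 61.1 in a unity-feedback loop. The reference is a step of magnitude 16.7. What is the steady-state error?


e_ss = R/(1 + Kp) = 16.7/(1 + 61.1) = 16.7/62.1000 = 0.2689

0.2689


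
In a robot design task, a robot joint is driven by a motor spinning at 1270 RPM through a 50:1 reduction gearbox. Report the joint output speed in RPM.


omega_joint = omega_motor / N = 1270 / 50 = 25.4000

25.4000 RPM


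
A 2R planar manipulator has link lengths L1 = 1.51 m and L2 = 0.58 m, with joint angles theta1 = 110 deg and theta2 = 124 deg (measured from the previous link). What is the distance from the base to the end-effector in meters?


x = L1*cos(th1) + L2*cos(th1+th2) = -0.857366
y = L1*sin(th1) + L2*sin(th1+th2) = 0.949706
d = sqrt(x^2 + y^2) = sqrt(0.735076 + 0.901941) = 1.2795

1.2795 m


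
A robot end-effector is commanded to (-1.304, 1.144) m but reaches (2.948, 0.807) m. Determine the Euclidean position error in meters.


dx = 2.948 - (-1.304) = 4.2520, dy = 0.807 - (1.144) = -0.3370
err = sqrt(18.079504 + 0.113569) = 4.2653

4.2653 m


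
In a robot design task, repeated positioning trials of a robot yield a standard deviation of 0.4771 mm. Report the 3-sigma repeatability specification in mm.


repeatability = 3*sigma = 3*0.4771 = 1.4313

1.4313 mm


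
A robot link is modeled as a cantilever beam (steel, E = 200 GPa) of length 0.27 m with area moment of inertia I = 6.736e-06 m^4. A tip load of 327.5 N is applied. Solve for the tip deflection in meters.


delta = F*L^3/(3*E*I) = 327.5*0.27^3/(3*2.000e+11*6.736e-06)
      = 6.4461825/4041600 = 1.5950e-06

1.5950e-06 m


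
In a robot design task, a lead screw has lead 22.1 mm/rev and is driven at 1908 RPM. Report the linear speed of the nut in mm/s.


v = lead * (RPM/60) = 22.1*1908/60 = 702.7800

702.7800 mm/s


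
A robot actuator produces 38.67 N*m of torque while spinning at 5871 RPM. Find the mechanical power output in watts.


omega = 5871 * 2*pi/60 = 614.809682 rad/s
P = tau * omega = 38.67 * 614.809682 = 23774.6904

23774.6904 W


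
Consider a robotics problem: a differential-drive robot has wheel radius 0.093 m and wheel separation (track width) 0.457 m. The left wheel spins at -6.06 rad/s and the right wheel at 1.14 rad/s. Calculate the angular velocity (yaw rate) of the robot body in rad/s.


omega = r*(wR - wL)/L = 0.093*(1.14 - (-6.06))/0.457 = 1.4652

1.4652 rad/s


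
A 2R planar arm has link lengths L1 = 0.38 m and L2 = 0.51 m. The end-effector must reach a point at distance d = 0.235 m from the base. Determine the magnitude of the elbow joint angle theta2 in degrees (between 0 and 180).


cos(th2) = (d^2 - L1^2 - L2^2)/(2*L1*L2) = (0.235^2 - 0.38^2 - 0.51^2)/(2*0.38*0.51) = -0.90112229
th2 = acos(-0.90112229) = 154.3060 deg

154.3060 degrees


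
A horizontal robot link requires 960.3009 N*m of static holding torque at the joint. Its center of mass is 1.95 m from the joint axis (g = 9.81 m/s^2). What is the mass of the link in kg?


m = tau / (g*L) = 960.3009 / (9.81 * 1.95) = 50.2000

50.2000 kg


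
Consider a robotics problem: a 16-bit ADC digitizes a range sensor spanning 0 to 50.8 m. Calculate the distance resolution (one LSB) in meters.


res = range / 2^n = 50.8/2^16 = 50.8/65536 = 7.7515e-04

7.7515e-04 m


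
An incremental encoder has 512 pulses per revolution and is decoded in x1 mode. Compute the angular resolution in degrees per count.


resolution = 360 / (PPR * 1) = 360 / 512 = 0.7031

0.7031 degrees


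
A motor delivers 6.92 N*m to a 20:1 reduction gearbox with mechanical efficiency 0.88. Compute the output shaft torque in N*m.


tau_out = tau_in * N * eta = 6.92 * 20 * 0.88 = 121.7920

121.7920 N*m


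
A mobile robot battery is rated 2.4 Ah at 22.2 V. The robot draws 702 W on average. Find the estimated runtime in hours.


E = 2.4*22.2 = 53.2800 Wh
t = E/P = 53.2800/702 = 0.0759

0.0759 hours


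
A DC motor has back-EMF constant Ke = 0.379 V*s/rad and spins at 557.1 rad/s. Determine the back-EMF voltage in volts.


V_emf = Ke * omega = 0.379*557.1 = 211.1409

211.1409 V


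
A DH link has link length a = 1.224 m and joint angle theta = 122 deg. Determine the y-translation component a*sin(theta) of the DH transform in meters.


a*sin(theta) = 1.224*sin(122 deg) = 1.0380

1.0380 m


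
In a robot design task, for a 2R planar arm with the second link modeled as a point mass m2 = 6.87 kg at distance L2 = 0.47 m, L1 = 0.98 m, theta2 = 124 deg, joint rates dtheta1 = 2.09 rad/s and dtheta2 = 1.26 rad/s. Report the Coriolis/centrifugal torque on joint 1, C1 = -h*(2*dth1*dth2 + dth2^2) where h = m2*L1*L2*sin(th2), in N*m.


h = m2*L1*L2*sin(th2) = 6.87*0.98*0.47*sin(124 deg) = 2.623342
C1 = -h*(2*2.09*1.26 + 1.26^2) = -2.623342*6.8544 = -17.9814

-17.9814 N*m


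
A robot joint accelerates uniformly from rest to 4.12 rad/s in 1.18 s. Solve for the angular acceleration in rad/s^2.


alpha = delta_omega / t = 4.12 / 1.18 = 3.4915

3.4915 rad/s^2
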